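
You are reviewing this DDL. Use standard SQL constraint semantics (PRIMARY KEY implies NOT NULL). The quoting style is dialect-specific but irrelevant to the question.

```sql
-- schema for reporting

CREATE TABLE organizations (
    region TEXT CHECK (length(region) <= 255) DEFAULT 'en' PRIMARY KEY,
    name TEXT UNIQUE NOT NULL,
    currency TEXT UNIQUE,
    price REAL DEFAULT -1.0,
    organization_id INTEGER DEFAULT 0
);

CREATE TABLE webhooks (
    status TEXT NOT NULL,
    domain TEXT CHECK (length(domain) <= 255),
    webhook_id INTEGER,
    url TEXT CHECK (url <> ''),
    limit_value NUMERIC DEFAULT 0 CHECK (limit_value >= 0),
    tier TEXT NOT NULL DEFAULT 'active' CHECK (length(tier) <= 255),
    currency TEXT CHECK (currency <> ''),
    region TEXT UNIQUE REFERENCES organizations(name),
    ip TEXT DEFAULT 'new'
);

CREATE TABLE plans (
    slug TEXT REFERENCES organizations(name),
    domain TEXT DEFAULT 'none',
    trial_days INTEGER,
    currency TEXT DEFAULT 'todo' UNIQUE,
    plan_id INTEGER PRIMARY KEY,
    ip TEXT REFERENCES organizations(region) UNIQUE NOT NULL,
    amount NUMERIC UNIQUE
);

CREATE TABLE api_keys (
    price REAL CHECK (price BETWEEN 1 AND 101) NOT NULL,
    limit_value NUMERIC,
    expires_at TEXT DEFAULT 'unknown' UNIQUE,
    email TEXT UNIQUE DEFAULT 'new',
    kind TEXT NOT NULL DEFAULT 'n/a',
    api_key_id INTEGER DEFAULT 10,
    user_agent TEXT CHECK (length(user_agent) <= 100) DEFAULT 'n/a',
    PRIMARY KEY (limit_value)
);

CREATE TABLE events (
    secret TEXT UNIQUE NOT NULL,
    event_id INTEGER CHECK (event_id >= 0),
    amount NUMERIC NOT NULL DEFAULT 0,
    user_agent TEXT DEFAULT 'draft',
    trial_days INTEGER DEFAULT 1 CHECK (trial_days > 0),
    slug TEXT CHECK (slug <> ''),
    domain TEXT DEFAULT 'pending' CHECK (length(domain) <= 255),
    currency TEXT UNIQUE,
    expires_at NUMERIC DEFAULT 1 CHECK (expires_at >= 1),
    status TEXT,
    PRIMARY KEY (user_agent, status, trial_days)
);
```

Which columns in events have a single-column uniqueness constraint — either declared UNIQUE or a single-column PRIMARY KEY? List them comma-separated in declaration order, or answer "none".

secret, currency

- secret: declared UNIQUE → unique.
- event_id: no UNIQUE or single-column PK constraint.
- amount: no UNIQUE or single-column PK constraint.
- user_agent: part of a composite PRIMARY KEY — only the tuple is unique, not this column on its own.
- trial_days: part of a composite PRIMARY KEY — only the tuple is unique, not this column on its own.
- slug: no UNIQUE or single-column PK constraint.
- domain: no UNIQUE or single-column PK constraint.
- currency: declared UNIQUE → unique.
- expires_at: no UNIQUE or single-column PK constraint.
- status: part of a composite PRIMARY KEY — only the tuple is unique, not this column on its own.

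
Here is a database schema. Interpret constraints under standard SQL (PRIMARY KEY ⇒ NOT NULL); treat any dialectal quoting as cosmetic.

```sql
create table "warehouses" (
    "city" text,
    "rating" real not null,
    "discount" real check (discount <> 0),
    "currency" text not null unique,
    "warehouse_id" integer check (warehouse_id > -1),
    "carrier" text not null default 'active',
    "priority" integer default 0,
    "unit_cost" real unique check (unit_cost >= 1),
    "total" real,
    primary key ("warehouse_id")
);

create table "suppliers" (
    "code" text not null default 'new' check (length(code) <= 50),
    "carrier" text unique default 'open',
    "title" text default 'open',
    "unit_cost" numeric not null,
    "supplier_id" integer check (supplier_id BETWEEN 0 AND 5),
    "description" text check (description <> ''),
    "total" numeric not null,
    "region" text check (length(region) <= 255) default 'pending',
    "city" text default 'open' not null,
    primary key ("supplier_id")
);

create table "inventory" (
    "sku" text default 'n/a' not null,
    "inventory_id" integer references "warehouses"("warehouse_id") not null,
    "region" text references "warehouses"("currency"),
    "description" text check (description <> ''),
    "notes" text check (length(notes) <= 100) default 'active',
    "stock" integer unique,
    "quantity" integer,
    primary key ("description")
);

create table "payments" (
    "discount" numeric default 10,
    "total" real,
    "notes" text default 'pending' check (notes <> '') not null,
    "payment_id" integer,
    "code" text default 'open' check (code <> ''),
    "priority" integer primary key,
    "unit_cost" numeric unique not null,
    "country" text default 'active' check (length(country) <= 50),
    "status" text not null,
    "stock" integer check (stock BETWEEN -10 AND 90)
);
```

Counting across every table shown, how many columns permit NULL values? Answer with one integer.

19

warehouses: 5 nullable (city, discount, priority, unit_cost, total — PK (warehouse_id) and explicit NOT NULL columns excluded).
suppliers: 4 nullable (carrier, title, description, region — PK (supplier_id) and explicit NOT NULL columns excluded).
inventory: 4 nullable (region, notes, stock, quantity — PK (description) and explicit NOT NULL columns excluded).
payments: 6 nullable (discount, total, payment_id, code, country, stock — PK (priority) and explicit NOT NULL columns excluded).
Total: 5 + 4 + 4 + 6 = 19.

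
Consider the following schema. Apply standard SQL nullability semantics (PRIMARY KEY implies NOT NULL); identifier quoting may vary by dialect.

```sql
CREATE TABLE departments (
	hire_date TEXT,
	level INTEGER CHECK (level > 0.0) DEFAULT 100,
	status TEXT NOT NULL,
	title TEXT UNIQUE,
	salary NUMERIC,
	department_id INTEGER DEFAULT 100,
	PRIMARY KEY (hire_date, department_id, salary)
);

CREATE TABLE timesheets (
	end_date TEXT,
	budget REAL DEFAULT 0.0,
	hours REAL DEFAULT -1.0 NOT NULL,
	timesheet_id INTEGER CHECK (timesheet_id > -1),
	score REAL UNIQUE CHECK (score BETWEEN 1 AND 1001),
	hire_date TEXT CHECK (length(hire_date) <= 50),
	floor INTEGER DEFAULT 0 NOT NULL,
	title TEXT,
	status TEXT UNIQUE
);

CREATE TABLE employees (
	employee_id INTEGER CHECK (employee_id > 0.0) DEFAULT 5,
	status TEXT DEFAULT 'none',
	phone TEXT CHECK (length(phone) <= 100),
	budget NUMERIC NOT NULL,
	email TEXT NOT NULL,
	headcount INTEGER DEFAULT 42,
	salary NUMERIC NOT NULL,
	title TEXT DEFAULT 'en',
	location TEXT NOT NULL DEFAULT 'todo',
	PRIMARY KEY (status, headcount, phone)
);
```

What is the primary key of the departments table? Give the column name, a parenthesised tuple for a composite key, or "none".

(hire_date, department_id, salary)

A table-level PRIMARY KEY clause names 3 columns: hire_date, department_id, salary.
This is a composite key — the combination is unique, not each column individually.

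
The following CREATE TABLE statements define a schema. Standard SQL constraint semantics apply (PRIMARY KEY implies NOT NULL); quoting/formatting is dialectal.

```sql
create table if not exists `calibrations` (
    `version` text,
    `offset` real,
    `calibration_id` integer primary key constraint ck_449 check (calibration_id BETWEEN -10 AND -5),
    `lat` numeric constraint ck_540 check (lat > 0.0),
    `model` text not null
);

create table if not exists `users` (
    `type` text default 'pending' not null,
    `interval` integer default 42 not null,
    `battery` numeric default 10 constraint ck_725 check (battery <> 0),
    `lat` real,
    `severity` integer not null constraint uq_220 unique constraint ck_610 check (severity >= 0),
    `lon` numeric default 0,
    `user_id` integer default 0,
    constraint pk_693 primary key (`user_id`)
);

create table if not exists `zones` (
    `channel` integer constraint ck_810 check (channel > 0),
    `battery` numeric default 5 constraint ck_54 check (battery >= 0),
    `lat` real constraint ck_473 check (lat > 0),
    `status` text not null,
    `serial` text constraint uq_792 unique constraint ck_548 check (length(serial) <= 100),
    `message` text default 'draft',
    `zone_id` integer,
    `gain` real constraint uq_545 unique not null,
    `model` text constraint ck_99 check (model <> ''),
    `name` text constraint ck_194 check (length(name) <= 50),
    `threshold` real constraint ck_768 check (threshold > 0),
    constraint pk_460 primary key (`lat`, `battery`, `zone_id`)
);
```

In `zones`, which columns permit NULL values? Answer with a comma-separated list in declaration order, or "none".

- channel: CHECK does not forbid NULL (a CHECK constraint passes when its expression is NULL) → nullable.
- battery: part of the PRIMARY KEY, which implies NOT NULL → not nullable.
- lat: part of the PRIMARY KEY, which implies NOT NULL → not nullable.
- status: declared NOT NULL → not nullable.
- serial: CHECK does not forbid NULL (a CHECK constraint passes when its expression is NULL) → nullable.
- message: DEFAULT only fills an omitted column; an explicit NULL is still allowed → nullable.
- zone_id: part of the PRIMARY KEY, which implies NOT NULL → not nullable.
- gain: declared NOT NULL → not nullable.
- model: CHECK does not forbid NULL (a CHECK constraint passes when its expression is NULL) → nullable.
- name: CHECK does not forbid NULL (a CHECK constraint passes when its expression is NULL) → nullable.
- threshold: CHECK does not forbid NULL (a CHECK constraint passes when its expression is NULL) → nullable.

channel, serial, message, model, name, threshold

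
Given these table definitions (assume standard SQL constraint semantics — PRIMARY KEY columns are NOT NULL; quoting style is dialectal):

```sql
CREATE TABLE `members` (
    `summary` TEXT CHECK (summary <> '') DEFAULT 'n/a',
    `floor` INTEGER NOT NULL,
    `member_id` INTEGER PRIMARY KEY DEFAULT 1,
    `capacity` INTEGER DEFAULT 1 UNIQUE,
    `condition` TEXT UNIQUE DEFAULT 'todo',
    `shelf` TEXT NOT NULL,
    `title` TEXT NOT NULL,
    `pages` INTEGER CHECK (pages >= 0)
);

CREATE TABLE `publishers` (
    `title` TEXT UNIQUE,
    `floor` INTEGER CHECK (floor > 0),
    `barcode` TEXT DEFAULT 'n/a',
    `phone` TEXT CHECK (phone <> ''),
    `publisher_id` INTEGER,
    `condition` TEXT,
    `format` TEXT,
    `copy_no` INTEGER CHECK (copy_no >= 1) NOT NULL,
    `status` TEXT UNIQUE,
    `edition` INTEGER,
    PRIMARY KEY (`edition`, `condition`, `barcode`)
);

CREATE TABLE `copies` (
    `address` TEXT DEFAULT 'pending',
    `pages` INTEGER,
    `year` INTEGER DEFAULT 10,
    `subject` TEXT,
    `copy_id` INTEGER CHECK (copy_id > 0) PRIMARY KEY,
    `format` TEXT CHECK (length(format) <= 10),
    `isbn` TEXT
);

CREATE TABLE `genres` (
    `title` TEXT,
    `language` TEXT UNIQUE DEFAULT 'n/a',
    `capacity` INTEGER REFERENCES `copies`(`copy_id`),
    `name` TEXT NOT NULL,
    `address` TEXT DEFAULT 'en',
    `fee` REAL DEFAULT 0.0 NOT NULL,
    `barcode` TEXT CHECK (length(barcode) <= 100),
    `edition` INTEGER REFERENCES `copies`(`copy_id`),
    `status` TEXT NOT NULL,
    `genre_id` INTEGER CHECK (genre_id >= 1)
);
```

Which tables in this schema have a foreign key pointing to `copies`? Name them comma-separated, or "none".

- genres.capacity references copies(copy_id).
- genres.edition references copies(copy_id).

genres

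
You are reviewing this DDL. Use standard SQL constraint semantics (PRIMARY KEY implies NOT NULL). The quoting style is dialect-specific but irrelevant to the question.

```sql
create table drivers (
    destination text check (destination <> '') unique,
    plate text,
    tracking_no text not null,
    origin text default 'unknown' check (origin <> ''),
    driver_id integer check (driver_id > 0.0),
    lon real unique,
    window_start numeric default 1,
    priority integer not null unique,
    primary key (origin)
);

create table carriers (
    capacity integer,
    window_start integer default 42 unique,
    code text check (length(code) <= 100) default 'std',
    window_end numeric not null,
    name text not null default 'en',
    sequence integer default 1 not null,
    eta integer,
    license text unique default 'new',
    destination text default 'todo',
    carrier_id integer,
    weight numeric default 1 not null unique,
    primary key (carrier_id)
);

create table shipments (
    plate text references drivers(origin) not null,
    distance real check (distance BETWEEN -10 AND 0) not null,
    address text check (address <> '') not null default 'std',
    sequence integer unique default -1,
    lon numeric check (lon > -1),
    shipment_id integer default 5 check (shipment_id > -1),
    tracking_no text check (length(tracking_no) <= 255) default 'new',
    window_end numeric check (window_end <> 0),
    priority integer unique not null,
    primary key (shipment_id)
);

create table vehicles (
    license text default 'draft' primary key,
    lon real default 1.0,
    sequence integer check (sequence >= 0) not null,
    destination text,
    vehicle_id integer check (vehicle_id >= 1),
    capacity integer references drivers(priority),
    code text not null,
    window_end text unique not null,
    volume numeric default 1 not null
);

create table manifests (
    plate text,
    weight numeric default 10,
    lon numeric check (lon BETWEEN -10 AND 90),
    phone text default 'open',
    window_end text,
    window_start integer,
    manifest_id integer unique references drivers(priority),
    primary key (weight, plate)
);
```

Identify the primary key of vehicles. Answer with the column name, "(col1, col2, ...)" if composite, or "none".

license

license is declared PRIMARY KEY inline on the column.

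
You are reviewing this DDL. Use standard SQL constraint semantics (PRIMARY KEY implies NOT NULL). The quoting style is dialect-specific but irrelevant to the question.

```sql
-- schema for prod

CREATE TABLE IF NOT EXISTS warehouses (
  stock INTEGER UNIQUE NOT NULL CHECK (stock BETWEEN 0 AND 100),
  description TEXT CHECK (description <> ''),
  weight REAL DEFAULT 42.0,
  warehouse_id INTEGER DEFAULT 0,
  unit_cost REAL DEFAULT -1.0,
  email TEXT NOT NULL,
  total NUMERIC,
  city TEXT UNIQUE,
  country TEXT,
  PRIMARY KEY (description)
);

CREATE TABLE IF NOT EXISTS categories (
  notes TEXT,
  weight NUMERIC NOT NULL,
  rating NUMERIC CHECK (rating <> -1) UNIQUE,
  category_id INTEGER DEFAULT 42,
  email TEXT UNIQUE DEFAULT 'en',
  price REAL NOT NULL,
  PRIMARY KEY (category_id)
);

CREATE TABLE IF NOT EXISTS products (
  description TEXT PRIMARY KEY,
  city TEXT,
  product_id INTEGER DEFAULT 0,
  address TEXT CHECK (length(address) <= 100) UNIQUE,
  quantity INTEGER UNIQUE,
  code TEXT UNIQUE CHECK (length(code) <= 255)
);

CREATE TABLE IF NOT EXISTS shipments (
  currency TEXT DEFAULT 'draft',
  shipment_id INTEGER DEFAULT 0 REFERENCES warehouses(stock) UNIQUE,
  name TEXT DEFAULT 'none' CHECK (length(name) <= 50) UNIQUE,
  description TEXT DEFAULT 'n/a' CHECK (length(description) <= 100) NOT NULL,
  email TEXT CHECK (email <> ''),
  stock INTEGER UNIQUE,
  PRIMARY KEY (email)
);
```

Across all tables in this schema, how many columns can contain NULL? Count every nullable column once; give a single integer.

warehouses: 6 nullable (weight, warehouse_id, unit_cost, total, city, country — PK (description) and explicit NOT NULL columns excluded).
categories: 3 nullable (notes, rating, email — PK (category_id) and explicit NOT NULL columns excluded).
products: 5 nullable (city, product_id, address, quantity, code — PK (description) and explicit NOT NULL columns excluded).
shipments: 4 nullable (currency, shipment_id, name, stock — PK (email) and explicit NOT NULL columns excluded).
Total: 6 + 3 + 5 + 4 = 18.

18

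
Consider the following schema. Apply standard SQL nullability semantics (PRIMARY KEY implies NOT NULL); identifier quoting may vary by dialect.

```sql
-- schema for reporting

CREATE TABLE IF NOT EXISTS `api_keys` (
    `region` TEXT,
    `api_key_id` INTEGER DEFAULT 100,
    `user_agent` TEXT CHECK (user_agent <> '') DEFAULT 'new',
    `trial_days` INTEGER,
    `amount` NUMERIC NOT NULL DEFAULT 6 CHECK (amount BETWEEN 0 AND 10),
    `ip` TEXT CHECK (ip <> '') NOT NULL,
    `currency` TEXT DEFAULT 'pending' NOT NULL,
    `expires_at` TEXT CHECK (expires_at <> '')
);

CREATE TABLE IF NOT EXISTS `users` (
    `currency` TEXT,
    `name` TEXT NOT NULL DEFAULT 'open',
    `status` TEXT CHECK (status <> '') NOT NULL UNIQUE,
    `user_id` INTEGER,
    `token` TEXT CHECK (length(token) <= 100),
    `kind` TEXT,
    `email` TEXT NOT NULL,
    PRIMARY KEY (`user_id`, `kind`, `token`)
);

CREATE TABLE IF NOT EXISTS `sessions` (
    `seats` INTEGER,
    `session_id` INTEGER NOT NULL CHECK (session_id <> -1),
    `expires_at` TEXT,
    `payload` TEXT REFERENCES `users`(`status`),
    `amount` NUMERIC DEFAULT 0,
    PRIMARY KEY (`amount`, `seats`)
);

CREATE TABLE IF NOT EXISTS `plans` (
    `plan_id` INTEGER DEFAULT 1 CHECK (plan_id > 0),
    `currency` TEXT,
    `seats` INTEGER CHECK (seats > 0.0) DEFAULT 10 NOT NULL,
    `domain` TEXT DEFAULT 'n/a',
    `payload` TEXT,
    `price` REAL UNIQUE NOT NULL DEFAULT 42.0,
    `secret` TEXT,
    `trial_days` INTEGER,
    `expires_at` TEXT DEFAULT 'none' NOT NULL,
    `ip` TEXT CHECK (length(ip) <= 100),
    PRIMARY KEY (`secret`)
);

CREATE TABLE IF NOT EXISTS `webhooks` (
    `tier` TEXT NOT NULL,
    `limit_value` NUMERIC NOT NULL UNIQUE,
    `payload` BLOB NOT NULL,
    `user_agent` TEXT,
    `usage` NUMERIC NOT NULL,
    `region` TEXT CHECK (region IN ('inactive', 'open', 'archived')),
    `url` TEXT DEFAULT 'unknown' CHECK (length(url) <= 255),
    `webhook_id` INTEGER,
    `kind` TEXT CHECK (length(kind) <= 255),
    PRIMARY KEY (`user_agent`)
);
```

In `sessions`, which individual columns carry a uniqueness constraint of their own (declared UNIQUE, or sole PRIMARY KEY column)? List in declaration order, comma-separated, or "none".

none

- seats: part of a composite PRIMARY KEY — only the tuple is unique, not this column on its own.
- session_id: no UNIQUE or single-column PK constraint.
- expires_at: no UNIQUE or single-column PK constraint.
- payload: no UNIQUE or single-column PK constraint.
- amount: part of a composite PRIMARY KEY — only the tuple is unique, not this column on its own.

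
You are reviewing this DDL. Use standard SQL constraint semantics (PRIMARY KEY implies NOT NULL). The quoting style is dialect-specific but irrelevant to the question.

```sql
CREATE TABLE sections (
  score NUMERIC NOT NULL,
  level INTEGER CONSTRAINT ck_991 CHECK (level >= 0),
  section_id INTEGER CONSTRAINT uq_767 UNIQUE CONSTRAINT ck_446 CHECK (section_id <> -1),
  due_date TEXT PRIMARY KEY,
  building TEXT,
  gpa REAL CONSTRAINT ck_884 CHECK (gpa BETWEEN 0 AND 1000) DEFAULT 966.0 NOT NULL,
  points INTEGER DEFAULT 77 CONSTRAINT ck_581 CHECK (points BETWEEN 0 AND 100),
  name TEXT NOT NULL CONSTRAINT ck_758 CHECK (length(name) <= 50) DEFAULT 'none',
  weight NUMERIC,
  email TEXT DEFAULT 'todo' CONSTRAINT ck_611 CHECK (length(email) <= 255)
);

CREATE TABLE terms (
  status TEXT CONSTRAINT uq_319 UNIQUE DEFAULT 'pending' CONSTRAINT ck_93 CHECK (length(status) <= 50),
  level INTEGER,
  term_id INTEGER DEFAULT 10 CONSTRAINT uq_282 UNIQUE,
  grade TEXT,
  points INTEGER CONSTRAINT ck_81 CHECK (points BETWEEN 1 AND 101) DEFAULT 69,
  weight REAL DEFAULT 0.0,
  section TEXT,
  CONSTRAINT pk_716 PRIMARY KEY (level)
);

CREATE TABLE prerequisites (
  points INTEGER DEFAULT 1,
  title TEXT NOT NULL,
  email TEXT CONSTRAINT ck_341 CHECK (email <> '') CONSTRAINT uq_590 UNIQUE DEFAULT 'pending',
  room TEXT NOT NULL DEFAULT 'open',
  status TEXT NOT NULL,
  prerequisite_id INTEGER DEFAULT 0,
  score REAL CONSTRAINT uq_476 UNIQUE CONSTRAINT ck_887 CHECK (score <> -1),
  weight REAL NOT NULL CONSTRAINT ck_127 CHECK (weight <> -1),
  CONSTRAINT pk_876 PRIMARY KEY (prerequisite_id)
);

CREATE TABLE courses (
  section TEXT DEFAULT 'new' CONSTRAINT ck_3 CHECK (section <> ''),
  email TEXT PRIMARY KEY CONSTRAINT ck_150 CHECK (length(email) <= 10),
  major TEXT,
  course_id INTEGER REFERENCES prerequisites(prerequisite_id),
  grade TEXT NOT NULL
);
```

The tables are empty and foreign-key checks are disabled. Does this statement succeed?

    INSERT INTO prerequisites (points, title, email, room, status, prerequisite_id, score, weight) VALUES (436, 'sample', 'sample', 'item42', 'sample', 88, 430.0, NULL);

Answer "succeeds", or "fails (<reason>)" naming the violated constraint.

fails (NOT NULL on weight)

weight is explicitly set to NULL, but weight is declared NOT NULL.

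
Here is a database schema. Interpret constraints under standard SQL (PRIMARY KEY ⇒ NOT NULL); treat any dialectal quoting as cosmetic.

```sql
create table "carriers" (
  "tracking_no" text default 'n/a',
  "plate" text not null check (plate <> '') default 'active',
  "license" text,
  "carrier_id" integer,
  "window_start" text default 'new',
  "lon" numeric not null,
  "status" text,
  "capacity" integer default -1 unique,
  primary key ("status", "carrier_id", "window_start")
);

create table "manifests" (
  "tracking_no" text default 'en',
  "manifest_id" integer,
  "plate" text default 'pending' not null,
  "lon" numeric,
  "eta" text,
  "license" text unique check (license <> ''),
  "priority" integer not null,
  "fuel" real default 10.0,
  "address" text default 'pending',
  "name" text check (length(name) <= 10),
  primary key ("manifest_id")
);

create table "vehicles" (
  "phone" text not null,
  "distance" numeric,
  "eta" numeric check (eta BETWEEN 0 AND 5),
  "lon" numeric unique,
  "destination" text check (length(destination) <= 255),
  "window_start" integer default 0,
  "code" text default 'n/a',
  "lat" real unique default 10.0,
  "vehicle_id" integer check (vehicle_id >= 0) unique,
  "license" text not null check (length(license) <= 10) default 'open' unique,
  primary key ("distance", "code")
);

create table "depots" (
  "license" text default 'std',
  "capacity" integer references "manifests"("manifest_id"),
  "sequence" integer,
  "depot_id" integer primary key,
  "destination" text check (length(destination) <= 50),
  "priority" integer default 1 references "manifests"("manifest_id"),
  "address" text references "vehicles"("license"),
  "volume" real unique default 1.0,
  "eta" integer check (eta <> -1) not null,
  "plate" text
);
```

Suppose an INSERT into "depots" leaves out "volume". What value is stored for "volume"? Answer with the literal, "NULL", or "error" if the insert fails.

volume has an explicit DEFAULT 1.0.
When the column is omitted from an INSERT, that default is used.

1.0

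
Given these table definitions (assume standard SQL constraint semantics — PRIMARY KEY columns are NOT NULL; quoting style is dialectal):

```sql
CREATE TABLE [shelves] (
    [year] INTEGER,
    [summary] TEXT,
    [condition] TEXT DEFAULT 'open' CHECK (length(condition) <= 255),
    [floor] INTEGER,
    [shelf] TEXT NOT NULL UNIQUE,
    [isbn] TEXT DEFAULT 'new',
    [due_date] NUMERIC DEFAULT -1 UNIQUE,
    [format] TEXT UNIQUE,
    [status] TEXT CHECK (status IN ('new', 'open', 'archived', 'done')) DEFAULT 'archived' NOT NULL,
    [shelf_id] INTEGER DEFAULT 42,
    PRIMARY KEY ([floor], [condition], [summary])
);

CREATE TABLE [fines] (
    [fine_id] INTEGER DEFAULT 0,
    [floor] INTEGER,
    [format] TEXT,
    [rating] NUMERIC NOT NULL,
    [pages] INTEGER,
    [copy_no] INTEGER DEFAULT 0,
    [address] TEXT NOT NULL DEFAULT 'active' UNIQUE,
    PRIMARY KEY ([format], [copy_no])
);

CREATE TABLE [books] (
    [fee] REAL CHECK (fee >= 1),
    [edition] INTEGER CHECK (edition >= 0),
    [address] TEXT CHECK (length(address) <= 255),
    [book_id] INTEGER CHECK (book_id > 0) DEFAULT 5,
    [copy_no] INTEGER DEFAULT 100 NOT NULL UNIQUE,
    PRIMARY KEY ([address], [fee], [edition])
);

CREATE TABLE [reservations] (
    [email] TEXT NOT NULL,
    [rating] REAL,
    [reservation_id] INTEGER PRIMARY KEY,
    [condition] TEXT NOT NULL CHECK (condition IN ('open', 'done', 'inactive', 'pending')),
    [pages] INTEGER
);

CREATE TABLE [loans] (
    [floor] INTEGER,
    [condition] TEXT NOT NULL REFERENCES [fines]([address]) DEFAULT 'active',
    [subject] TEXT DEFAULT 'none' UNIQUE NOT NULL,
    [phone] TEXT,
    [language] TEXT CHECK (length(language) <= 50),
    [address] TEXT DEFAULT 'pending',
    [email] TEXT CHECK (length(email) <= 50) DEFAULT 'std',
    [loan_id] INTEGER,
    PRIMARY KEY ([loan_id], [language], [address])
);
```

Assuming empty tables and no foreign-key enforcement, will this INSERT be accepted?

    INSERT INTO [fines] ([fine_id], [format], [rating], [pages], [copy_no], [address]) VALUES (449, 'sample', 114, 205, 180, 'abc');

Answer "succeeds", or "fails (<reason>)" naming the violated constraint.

succeeds

NOT NULL columns: address is supplied; copy_no is supplied; format is supplied; rating is supplied.
No constraint is violated.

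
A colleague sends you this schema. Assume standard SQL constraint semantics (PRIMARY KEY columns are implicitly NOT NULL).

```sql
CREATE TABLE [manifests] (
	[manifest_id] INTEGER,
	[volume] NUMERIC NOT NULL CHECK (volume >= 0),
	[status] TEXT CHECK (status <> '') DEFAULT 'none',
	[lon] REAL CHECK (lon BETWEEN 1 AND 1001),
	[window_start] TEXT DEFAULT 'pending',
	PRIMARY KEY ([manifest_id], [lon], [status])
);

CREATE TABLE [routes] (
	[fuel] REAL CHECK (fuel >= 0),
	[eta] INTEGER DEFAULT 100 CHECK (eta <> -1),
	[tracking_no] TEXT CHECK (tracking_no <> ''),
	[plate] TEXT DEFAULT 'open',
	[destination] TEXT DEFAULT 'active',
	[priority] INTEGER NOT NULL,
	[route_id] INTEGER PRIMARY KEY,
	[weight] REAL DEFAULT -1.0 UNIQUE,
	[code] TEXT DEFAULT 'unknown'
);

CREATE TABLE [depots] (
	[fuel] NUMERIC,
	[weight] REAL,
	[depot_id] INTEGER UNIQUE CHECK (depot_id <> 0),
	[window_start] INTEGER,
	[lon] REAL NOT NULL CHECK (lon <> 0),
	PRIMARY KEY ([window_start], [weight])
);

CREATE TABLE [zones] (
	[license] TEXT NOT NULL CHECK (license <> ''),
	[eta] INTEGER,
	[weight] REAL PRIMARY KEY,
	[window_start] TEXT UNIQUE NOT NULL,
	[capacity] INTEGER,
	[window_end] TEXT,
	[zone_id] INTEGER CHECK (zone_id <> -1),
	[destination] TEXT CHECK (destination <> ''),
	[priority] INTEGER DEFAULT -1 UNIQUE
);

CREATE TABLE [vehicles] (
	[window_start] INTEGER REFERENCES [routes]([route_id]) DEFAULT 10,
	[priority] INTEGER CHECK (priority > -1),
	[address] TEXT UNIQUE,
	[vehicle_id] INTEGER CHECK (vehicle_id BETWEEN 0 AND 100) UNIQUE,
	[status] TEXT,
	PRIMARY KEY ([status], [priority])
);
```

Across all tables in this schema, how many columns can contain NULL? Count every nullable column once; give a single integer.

manifests: 1 nullable (window_start — PK (manifest_id, lon, status) and explicit NOT NULL columns excluded).
routes: 7 nullable (fuel, eta, tracking_no, plate, destination, weight, code — PK (route_id) and explicit NOT NULL columns excluded).
depots: 2 nullable (fuel, depot_id — PK (window_start, weight) and explicit NOT NULL columns excluded).
zones: 6 nullable (eta, capacity, window_end, zone_id, destination, priority — PK (weight) and explicit NOT NULL columns excluded).
vehicles: 3 nullable (window_start, address, vehicle_id — PK (status, priority) and explicit NOT NULL columns excluded).
Total: 1 + 7 + 2 + 6 + 3 = 19.

19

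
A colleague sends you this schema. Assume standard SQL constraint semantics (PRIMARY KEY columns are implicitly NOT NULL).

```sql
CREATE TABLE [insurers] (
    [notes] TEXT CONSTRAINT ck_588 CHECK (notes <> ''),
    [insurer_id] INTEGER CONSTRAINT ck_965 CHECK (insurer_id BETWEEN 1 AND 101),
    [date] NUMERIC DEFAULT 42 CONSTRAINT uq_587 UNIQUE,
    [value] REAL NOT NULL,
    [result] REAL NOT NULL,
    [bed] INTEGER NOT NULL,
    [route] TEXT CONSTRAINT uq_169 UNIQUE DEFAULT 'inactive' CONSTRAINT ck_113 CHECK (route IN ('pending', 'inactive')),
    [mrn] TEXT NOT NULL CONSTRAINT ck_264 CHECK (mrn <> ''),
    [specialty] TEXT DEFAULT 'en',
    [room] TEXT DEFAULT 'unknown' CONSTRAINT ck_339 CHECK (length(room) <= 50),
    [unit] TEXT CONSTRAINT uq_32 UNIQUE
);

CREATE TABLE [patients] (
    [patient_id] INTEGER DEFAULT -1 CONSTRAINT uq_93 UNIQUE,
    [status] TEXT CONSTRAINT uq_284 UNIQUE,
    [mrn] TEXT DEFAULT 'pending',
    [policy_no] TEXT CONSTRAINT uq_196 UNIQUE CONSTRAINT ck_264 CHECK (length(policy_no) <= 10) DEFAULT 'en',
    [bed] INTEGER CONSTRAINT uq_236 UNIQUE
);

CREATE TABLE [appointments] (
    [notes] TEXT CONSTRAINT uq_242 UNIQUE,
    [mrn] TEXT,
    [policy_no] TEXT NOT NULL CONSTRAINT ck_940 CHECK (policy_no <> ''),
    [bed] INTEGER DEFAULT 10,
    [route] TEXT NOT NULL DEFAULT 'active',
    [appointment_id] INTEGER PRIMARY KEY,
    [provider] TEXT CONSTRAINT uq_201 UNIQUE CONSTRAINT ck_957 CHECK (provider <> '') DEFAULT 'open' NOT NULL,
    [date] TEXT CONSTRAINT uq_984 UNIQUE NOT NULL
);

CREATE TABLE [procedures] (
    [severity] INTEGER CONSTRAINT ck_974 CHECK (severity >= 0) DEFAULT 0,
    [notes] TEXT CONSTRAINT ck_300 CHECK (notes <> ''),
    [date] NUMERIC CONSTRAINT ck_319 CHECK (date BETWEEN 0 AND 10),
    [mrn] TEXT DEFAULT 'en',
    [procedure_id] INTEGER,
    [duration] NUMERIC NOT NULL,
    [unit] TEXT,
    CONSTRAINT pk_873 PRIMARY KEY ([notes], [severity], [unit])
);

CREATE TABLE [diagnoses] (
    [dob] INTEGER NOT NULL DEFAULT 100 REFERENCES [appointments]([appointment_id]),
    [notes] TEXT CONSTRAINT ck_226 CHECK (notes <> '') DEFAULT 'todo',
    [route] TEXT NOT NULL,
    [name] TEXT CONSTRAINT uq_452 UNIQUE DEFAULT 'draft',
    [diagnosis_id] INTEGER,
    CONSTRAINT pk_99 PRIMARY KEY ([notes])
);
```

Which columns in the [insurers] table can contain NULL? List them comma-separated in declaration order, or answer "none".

notes, insurer_id, date, route, specialty, room, unit

- notes: CHECK does not forbid NULL (a CHECK constraint passes when its expression is NULL) → nullable.
- insurer_id: CHECK does not forbid NULL (a CHECK constraint passes when its expression is NULL) → nullable.
- date: UNIQUE does not imply NOT NULL → nullable.
- value: declared NOT NULL → not nullable.
- result: declared NOT NULL → not nullable.
- bed: declared NOT NULL → not nullable.
- route: CHECK does not forbid NULL (a CHECK constraint passes when its expression is NULL) → nullable.
- mrn: declared NOT NULL → not nullable.
- specialty: DEFAULT only fills an omitted column; an explicit NULL is still allowed → nullable.
- room: CHECK does not forbid NULL (a CHECK constraint passes when its expression is NULL) → nullable.
- unit: UNIQUE does not imply NOT NULL → nullable.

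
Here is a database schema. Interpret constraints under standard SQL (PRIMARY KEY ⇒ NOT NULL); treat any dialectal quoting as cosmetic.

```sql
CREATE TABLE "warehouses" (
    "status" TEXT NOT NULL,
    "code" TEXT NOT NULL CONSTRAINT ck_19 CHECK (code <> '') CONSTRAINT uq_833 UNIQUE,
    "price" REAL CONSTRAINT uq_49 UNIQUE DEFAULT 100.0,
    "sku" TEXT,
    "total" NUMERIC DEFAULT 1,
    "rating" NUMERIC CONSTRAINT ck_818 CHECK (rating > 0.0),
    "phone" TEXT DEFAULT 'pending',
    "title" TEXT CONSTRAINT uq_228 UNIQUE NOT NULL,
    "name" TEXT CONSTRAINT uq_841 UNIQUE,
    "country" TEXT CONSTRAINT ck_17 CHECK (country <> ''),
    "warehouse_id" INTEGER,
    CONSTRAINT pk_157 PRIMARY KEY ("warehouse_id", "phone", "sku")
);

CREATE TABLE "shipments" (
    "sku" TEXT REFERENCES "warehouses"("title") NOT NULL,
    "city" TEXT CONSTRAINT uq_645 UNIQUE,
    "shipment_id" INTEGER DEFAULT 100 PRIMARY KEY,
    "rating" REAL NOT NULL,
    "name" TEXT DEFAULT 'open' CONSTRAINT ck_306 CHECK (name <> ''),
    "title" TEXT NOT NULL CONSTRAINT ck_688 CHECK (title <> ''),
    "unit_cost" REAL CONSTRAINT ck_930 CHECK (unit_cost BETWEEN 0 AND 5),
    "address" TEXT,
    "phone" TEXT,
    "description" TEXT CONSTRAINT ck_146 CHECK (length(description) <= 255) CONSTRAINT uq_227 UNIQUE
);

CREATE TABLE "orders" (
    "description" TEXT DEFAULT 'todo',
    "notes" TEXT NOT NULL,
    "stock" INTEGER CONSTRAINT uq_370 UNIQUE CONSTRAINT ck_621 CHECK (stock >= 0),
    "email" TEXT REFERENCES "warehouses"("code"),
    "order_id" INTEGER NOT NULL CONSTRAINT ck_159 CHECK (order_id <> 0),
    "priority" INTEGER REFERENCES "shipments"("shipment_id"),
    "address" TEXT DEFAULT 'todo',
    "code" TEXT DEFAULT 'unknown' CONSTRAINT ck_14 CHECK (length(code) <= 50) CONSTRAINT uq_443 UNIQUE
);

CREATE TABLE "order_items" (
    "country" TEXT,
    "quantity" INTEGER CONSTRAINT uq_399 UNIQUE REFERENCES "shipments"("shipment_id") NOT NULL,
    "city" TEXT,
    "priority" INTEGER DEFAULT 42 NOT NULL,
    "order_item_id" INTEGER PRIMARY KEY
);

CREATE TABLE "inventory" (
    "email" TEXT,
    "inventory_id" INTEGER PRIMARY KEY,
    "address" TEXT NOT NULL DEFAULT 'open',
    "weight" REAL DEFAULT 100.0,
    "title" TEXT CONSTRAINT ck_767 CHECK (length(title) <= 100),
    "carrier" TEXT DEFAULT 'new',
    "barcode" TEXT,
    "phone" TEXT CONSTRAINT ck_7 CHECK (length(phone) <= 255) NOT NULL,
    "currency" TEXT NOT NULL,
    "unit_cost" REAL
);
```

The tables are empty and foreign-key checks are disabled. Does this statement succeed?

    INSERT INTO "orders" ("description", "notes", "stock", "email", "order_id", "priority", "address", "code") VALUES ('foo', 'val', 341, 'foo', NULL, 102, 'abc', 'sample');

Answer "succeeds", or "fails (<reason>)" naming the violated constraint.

order_id is explicitly set to NULL, but order_id is declared NOT NULL.

fails (NOT NULL on order_id)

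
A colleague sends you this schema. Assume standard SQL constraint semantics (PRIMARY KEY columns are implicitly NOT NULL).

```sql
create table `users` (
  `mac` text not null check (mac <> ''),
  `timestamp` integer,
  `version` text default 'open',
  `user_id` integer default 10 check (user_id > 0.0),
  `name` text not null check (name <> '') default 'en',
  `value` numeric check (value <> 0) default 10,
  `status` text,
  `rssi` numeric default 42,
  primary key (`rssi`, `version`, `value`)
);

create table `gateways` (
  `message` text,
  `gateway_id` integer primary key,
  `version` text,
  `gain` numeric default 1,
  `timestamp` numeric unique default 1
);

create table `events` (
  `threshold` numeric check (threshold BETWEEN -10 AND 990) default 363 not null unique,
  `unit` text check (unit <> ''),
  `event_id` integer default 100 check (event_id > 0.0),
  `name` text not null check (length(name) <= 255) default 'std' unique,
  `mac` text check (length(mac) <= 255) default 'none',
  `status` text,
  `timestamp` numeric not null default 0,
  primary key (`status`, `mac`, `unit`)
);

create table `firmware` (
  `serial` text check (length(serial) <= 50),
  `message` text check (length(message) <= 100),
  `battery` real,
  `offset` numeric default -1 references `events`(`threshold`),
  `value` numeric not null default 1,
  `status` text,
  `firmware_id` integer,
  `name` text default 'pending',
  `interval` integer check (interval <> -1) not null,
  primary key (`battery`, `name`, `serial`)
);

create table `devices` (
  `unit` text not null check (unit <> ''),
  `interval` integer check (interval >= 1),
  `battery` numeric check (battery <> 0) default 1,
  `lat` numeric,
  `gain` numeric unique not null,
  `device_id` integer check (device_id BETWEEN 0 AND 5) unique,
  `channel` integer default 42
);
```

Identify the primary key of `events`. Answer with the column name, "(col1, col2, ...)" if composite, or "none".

(status, mac, unit)

A table-level PRIMARY KEY clause names 3 columns: status, mac, unit.
This is a composite key — the combination is unique, not each column individually.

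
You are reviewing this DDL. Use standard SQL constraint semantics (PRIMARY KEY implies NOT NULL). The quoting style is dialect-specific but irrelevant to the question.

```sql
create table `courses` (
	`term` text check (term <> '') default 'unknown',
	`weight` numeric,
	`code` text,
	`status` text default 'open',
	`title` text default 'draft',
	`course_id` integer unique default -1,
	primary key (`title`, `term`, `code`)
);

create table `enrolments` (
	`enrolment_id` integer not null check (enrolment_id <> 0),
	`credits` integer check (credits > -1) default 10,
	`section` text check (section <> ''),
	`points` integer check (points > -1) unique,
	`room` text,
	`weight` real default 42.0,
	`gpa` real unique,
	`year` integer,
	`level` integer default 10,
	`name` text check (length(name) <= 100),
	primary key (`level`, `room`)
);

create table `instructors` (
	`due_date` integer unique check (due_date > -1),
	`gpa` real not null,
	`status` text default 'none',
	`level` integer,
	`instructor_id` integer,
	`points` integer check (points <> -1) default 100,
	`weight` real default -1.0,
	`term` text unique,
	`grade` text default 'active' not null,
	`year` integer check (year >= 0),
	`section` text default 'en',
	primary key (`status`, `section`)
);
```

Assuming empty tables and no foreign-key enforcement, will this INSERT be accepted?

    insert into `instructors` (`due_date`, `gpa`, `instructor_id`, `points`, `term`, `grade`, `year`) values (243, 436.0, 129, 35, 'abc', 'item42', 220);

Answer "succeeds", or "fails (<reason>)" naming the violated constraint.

NOT NULL columns: gpa is supplied; grade is supplied; section defaults to 'en'; status defaults to 'none'.
CHECK constraints: 243 satisfies (due_date > -1); 35 satisfies (points <> -1); 220 satisfies (year >= 0).
No constraint is violated.

succeeds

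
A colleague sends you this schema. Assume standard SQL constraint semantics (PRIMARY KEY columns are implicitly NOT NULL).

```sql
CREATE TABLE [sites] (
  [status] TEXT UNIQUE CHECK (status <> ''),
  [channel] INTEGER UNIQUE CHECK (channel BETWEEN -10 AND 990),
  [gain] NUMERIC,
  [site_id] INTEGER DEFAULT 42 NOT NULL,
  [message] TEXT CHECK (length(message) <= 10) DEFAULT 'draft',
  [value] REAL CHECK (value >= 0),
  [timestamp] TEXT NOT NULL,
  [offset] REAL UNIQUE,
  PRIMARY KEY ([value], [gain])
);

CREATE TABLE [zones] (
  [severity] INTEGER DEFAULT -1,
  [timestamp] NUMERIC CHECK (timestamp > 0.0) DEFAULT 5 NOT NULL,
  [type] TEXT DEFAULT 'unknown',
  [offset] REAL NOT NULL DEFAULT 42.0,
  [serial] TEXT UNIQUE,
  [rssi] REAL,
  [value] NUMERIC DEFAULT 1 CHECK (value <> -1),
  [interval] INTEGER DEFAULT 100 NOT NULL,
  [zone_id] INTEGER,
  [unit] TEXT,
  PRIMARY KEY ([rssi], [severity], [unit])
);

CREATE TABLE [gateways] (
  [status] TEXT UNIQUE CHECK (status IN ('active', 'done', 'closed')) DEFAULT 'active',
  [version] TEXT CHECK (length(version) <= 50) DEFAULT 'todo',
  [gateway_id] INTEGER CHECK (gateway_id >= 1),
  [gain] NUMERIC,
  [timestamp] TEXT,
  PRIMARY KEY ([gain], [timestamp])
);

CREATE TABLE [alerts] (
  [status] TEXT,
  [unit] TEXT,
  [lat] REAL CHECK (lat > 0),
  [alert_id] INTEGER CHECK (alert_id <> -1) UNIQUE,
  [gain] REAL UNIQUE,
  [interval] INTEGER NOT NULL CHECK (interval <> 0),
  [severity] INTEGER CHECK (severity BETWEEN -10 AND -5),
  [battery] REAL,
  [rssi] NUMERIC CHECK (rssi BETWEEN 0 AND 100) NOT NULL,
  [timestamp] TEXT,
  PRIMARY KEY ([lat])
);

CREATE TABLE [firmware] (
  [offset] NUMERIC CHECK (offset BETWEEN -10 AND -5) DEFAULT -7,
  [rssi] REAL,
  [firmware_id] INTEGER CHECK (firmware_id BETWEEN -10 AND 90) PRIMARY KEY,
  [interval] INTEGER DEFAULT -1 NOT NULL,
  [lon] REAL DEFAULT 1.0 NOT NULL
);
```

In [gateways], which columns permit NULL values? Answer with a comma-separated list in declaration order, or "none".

- status: CHECK does not forbid NULL (a CHECK constraint passes when its expression is NULL) → nullable.
- version: CHECK does not forbid NULL (a CHECK constraint passes when its expression is NULL) → nullable.
- gateway_id: CHECK does not forbid NULL (a CHECK constraint passes when its expression is NULL) → nullable.
- gain: part of the PRIMARY KEY, which implies NOT NULL → not nullable.
- timestamp: part of the PRIMARY KEY, which implies NOT NULL → not nullable.

status, version, gateway_id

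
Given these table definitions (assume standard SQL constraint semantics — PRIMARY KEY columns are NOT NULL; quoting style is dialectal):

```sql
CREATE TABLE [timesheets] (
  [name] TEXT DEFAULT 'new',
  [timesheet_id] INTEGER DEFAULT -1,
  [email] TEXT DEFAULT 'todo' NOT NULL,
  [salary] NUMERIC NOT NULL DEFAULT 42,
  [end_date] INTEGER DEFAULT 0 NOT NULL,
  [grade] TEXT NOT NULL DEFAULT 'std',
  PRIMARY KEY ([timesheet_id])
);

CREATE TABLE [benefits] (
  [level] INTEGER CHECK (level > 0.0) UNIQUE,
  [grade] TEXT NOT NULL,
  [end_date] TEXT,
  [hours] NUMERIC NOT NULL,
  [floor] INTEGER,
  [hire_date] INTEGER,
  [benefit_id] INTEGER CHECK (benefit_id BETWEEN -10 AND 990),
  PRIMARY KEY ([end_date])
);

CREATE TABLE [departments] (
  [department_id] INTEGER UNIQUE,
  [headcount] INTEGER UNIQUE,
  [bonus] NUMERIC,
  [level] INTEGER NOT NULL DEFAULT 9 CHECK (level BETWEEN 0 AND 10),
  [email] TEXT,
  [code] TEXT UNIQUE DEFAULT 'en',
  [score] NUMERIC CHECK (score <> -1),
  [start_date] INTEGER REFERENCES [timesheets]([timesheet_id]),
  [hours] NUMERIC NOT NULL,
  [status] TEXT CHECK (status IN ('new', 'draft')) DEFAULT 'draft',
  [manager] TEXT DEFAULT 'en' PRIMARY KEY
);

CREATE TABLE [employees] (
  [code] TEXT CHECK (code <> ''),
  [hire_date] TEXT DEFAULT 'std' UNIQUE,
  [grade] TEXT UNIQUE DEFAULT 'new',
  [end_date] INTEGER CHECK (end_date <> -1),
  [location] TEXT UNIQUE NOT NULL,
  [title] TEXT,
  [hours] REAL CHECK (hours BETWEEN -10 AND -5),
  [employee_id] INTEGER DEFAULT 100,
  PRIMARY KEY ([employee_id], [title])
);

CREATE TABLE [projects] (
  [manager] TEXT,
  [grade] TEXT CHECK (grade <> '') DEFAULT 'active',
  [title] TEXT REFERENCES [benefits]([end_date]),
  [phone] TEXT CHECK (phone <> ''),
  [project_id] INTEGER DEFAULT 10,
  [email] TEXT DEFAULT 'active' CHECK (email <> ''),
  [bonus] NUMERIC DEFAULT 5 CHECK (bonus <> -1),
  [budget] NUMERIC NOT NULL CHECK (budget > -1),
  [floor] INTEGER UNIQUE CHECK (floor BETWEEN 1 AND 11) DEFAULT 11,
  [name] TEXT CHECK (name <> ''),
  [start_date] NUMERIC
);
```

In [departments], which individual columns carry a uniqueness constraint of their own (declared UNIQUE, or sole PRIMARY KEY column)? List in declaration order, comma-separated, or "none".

- department_id: declared UNIQUE → unique.
- headcount: declared UNIQUE → unique.
- bonus: no UNIQUE or single-column PK constraint.
- level: no UNIQUE or single-column PK constraint.
- email: no UNIQUE or single-column PK constraint.
- code: declared UNIQUE → unique.
- score: no UNIQUE or single-column PK constraint.
- start_date: no UNIQUE or single-column PK constraint.
- hours: no UNIQUE or single-column PK constraint.
- status: no UNIQUE or single-column PK constraint.
- manager: single-column PRIMARY KEY → unique.

department_id, headcount, code, manager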